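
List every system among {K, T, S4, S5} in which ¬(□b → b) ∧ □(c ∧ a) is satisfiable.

K

T-tableau for the formula:
1. ¬(□b → b) ∧ □(c ∧ a), u
2. ¬(□b → b), u
3. □(c ∧ a), u
4. □b, u
5. ¬b, u
6. c ∧ a, u
7. c, u
8. a, u
9. b, u
Accessibility: uRu
Branch closes: b and ¬b both at u.
Every branch closes (one shown): unsatisfiable in T, hence also in S4, S5 (every S4/S5-frame is a T-frame).
K-tableau for the formula:
1. ¬(□b → b) ∧ □(c ∧ a), u
2. ¬(□b → b), u
3. □(c ∧ a), u
4. □b, u
5. ¬b, u
Complete open branch: satisfiable in K.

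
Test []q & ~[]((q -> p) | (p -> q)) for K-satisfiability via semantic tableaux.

Unsatisfiable

1. []q & ~[]((q -> p) | (p -> q)), u
2. []q, u
3. ~[]((q -> p) | (p -> q)), u
4. ~((q -> p) | (p -> q)), v
5. ~(q -> p), v
6. ~(p -> q), v
7. q, v
8. ~p, v
9. p, v
10. ~q, v
Accessibility: uRv
Branch closes: p and ~p both at v.
All branches of the tableau close; one closing branch shown above.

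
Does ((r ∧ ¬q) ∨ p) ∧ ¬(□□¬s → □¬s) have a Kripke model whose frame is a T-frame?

Unsatisfiable

1. ((r ∧ ¬q) ∨ p) ∧ ¬(□□¬s → □¬s), 0
2. (r ∧ ¬q) ∨ p, 0
3. ¬(□□¬s → □¬s), 0
4. □□¬s, 0
5. ¬□¬s, 0
6. □¬s, 0
7. ¬s, 0
8. r ∧ ¬q, 0
9. r, 0
10. ¬q, 0
11. s, 1
12. □¬s, 1
13. ¬s, 1
Accessibility: 0R0, 0R1, 1R1
Branch closes: s and ¬s both at 1.
All branches of the tableau close; one closing branch shown above.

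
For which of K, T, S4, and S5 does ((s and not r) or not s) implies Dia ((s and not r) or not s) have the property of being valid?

T-tableau for the negation not (((s and not r) or not s) implies Dia ((s and not r) or not s)):
1. not (((s and not r) or not s) implies Dia ((s and not r) or not s)), w0
2. (s and not r) or not s, w0
3. not Dia ((s and not r) or not s), w0
4. not ((s and not r) or not s), w0
5. not (s and not r), w0
6. s, w0
7. s and not r, w0
8. not r, w0
9. r, w0
Accessibility: w0Rw0
Branch closes: r and not r both at w0.
Every branch closes (one shown): valid in T, hence also in S4, S5 (every theorem of T is a theorem of S4 and S5).
K-tableau for the negation not (((s and not r) or not s) implies Dia ((s and not r) or not s)):
1. not (((s and not r) or not s) implies Dia ((s and not r) or not s)), w0
2. (s and not r) or not s, w0
3. not Dia ((s and not r) or not s), w0
4. not s, w0
Complete open branch: countermodel on a K-frame, so not valid in K.

T, S4, S5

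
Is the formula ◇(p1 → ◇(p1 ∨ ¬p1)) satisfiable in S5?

1. ◇(p1 → ◇(p1 ∨ ¬p1)), w0
2. p1 → ◇(p1 ∨ ¬p1), w1
3. ◇(p1 ∨ ¬p1), w1
4. p1 ∨ ¬p1, w2
5. ¬p1, w2
Accessibility: w0Rw0, w0Rw1, w0Rw2, w1Rw0, w1Rw1, w1Rw2, w2Rw0, w2Rw1, w2Rw2

Satisfiable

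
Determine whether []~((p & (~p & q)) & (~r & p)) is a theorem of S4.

Tableau for the negation ~[]~((p & (~p & q)) & (~r & p)):
1. ~[]~((p & (~p & q)) & (~r & p)), u
2. (p & (~p & q)) & (~r & p), v
3. p & (~p & q), v
4. ~r & p, v
5. p, v
6. ~p & q, v
7. ~r, v
8. ~p, v
9. q, v
Accessibility: uRu, uRv, vRv
Branch closes: p and ~p both at v.
All branches of the negation close; one closing branch shown above.

Valid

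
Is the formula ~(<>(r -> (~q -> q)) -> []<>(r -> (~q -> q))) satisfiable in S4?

Satisfiable (open branch found)

1. ~(<>(r -> (~q -> q)) -> []<>(r -> (~q -> q))), 0
2. <>(r -> (~q -> q)), 0   [~->-rule on 1]
3. ~[]<>(r -> (~q -> q)), 0   [~->-rule on 1]
4. r -> (~q -> q), 1   [<>-rule on 2: fresh world 1, 0R1]
5. ~q -> q, 1   [->-rule on 4 (branches; this branch)]
6. q, 1   [->-rule on 5 (branches; this branch)]
7. ~<>(r -> (~q -> q)), 2   [~[]-rule on 3: fresh world 2, 0R2]
8. ~(r -> (~q -> q)), 2   [~<>-rule on 7 via 2R2]
9. r, 2   [~->-rule on 8]
10. ~(~q -> q), 2   [~->-rule on 8]
11. ~q, 2   [~->-rule on 10]
Accessibility: 0R0, 0R1, 0R2, 1R1, 2R2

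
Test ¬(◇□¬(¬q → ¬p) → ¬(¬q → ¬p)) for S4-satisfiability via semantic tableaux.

Satisfiable

1. ¬(◇□¬(¬q → ¬p) → ¬(¬q → ¬p)), w0
2. ◇□¬(¬q → ¬p), w0   [¬→-rule on 1]
3. ¬q → ¬p, w0   [¬→-rule on 1]
4. ¬p, w0   [→-rule on 3 (branches; this branch)]
5. □¬(¬q → ¬p), w1   [◇-rule on 2: fresh world w1, w0Rw1]
6. ¬(¬q → ¬p), w1   [□-rule on 5 via w1Rw1]
7. ¬q, w1   [¬→-rule on 6]
8. p, w1   [¬→-rule on 6]
Accessibility: w0Rw0, w0Rw1, w1Rw1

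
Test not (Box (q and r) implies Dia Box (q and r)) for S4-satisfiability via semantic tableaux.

Unsatisfiable (every branch closes)

1. not (Box (q and r) implies Dia Box (q and r)), 0
2. Box (q and r), 0   [neg-implies-rule on 1]
3. not Dia Box (q and r), 0   [neg-implies-rule on 1]
4. q and r, 0   [Box-rule on 2 via 0R0]
5. q, 0   [and-rule on 4]
6. r, 0   [and-rule on 4]
7. not Box (q and r), 0   [neg-Dia-rule on 3 via 0R0]
8. not (q and r), 1   [neg-Box-rule on 7: fresh world 1, 0R1]
9. q and r, 1   [Box-rule on 2 via 0R1]
10. q, 1   [and-rule on 9]
11. r, 1   [and-rule on 9]
12. not Box (q and r), 1   [neg-Dia-rule on 3 via 0R1]
13. not r, 1   [neg-and-rule on 8 (branches; this branch)]
Accessibility: 0R0, 0R1, 1R1
Branch closes: r and not r both at 1.
Every branch closes; the branch above is one of them.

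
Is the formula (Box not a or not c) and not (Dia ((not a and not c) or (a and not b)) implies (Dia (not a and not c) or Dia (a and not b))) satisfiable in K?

Unsatisfiable

1. (Box not a or not c) and not (Dia ((not a and not c) or (a and not b)) implies (Dia (not a and not c) or Dia (a and not b))), u
2. Box not a or not c, u
3. not (Dia ((not a and not c) or (a and not b)) implies (Dia (not a and not c) or Dia (a and not b))), u
4. Dia ((not a and not c) or (a and not b)), u
5. not (Dia (not a and not c) or Dia (a and not b)), u
6. not Dia (not a and not c), u
7. not Dia (a and not b), u
8. not c, u
9. (not a and not c) or (a and not b), v
10. not (not a and not c), v
11. not (a and not b), v
12. a and not b, v
13. a, v
14. not b, v
15. c, v
16. b, v
Accessibility: uRv
Branch closes: b and not b both at v.
(One branch shown.) All branches close.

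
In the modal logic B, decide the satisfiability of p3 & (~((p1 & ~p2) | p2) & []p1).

No, unsatisfiable

1. p3 & (~((p1 & ~p2) | p2) & []p1), u
2. p3, u
3. ~((p1 & ~p2) | p2) & []p1, u
4. ~((p1 & ~p2) | p2), u
5. []p1, u
6. ~(p1 & ~p2), u
7. ~p2, u
8. p1, u
9. p2, u
Accessibility: uRu
Branch closes: p2 and ~p2 both at u.
All branches of the tableau close; one closing branch shown above.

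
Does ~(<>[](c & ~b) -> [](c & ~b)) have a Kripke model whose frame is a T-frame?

Satisfiable (open branch found)

1. ~(<>[](c & ~b) -> [](c & ~b)), u
2. <>[](c & ~b), u
3. ~[](c & ~b), u
4. [](c & ~b), v
5. c & ~b, v
6. c, v
7. ~b, v
8. ~(c & ~b), w
9. b, w
Accessibility: uRu, uRv, uRw, vRv, wRw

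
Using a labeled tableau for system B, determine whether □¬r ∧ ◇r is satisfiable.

Unsatisfiable

1. □¬r ∧ ◇r, w0
2. □¬r, w0
3. ◇r, w0
4. ¬r, w0
5. r, w1
6. ¬r, w1
Accessibility: w0Rw0, w0Rw1, w1Rw0, w1Rw1
Branch closes: r and ¬r both at w1.
(One branch shown.) All branches close.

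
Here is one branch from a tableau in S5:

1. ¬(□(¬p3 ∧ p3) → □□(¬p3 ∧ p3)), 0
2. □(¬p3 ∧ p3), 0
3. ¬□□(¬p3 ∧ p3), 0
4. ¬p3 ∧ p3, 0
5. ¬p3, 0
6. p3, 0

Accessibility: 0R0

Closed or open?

Yes, closed

Both p3 and ¬p3 appear at 0.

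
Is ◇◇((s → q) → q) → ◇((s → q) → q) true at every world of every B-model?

Tableau for the negation ¬(◇◇((s → q) → q) → ◇((s → q) → q)):
1. ¬(◇◇((s → q) → q) → ◇((s → q) → q)), u
2. ◇◇((s → q) → q), u
3. ¬◇((s → q) → q), u
4. ¬((s → q) → q), u
5. s → q, u
6. ¬q, u
7. ¬s, u
8. ◇((s → q) → q), v
9. ¬((s → q) → q), v
10. s → q, v
11. ¬q, v
12. ¬s, v
13. (s → q) → q, w
14. q, w
Accessibility: uRu, uRv, vRu, vRv, vRw, wRv, wRw
The negation has an open branch (countermodel exists).

No, not valid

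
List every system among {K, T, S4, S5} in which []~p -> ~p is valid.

T, S4, S5

K-tableau for the negation ~([]~p -> ~p):
1. ~([]~p -> ~p), 0
2. []~p, 0
3. p, 0
Complete open branch: countermodel on a K-frame, so not valid in K.
T-tableau for the negation ~([]~p -> ~p):
1. ~([]~p -> ~p), 0
2. []~p, 0
3. p, 0
4. ~p, 0
Accessibility: 0R0
Branch closes: p and ~p both at 0.
Every branch closes (one shown): valid in T, hence also in S4, S5 (every theorem of T is a theorem of S4 and S5).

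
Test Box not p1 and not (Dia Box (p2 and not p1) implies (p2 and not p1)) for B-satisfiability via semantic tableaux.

1. Box not p1 and not (Dia Box (p2 and not p1) implies (p2 and not p1)), 0
2. Box not p1, 0   [and-rule on 1]
3. not (Dia Box (p2 and not p1) implies (p2 and not p1)), 0   [and-rule on 1]
4. Dia Box (p2 and not p1), 0   [neg-implies-rule on 3]
5. not (p2 and not p1), 0   [neg-implies-rule on 3]
6. not p1, 0   [Box-rule on 2 via 0R0]
7. not p2, 0   [neg-and-rule on 5 (branches; this branch)]
8. Box (p2 and not p1), 1   [Dia-rule on 4: fresh world 1, 0R1]
9. not p1, 1   [Box-rule on 2 via 0R1]
10. p2 and not p1, 0   [Box-rule on 8 via 1R0]
11. p2, 0   [and-rule on 10]
Accessibility: 0R0, 0R1, 1R0, 1R1
Branch closes: p2 and not p2 both at 0.
Every branch closes; the branch above is one of them.

No, unsatisfiable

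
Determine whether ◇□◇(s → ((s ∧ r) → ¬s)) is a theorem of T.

Tableau for the negation ¬◇□◇(s → ((s ∧ r) → ¬s)):
1. ¬◇□◇(s → ((s ∧ r) → ¬s)), u
2. ¬□◇(s → ((s ∧ r) → ¬s)), u
3. ¬◇(s → ((s ∧ r) → ¬s)), v
4. ¬□◇(s → ((s ∧ r) → ¬s)), v
5. ¬(s → ((s ∧ r) → ¬s)), v
6. s, v
7. ¬((s ∧ r) → ¬s), v
8. s ∧ r, v
9. r, v
10. ¬◇(s → ((s ∧ r) → ¬s)), w
11. ¬(s → ((s ∧ r) → ¬s)), w
12. s, w
13. ¬((s ∧ r) → ¬s), w
14. s ∧ r, w
15. r, w
Accessibility: uRu, uRv, vRv, vRw, wRw
The negation has an open branch (countermodel exists).

No, not valid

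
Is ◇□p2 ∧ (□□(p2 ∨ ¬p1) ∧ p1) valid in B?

Invalid (countermodel exists)

Tableau for the negation ¬(◇□p2 ∧ (□□(p2 ∨ ¬p1) ∧ p1)):
1. ¬(◇□p2 ∧ (□□(p2 ∨ ¬p1) ∧ p1)), 0
2. ¬(□□(p2 ∨ ¬p1) ∧ p1), 0
3. ¬p1, 0
Accessibility: 0R0
The negation has an open branch (countermodel exists).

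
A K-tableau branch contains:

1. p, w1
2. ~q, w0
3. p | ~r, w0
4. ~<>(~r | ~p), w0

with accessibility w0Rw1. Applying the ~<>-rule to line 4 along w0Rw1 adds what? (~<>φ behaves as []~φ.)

~(~r | ~p), w1

~<>φ behaves as []~φ: propagate the negated body to each accessible world.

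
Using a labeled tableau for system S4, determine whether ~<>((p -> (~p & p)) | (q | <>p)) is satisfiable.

1. ~<>((p -> (~p & p)) | (q | <>p)), 0
2. ~((p -> (~p & p)) | (q | <>p)), 0
3. ~(p -> (~p & p)), 0
4. ~(q | <>p), 0
5. p, 0
6. ~(~p & p), 0
7. ~q, 0
8. ~<>p, 0
9. ~p, 0
Accessibility: 0R0
Branch closes: p and ~p both at 0.
Every branch closes; the branch above is one of them.

No, unsatisfiable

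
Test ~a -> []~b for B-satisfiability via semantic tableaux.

1. ~a -> []~b, u
2. []~b, u
3. ~b, u
Accessibility: uRu

Yes, satisfiable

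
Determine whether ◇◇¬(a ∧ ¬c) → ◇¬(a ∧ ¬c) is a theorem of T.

Tableau for the negation ¬(◇◇¬(a ∧ ¬c) → ◇¬(a ∧ ¬c)):
1. ¬(◇◇¬(a ∧ ¬c) → ◇¬(a ∧ ¬c)), 0
2. ◇◇¬(a ∧ ¬c), 0   [¬→-rule on 1]
3. ¬◇¬(a ∧ ¬c), 0   [¬→-rule on 1]
4. a ∧ ¬c, 0   [¬◇-rule on 3 via 0R0]
5. a, 0   [∧-rule on 4]
6. ¬c, 0   [∧-rule on 4]
7. ◇¬(a ∧ ¬c), 1   [◇-rule on 2: fresh world 1, 0R1]
8. a ∧ ¬c, 1   [¬◇-rule on 3 via 0R1]
9. a, 1   [∧-rule on 8]
10. ¬c, 1   [∧-rule on 8]
11. ¬(a ∧ ¬c), 2   [◇-rule on 7: fresh world 2, 1R2]
12. c, 2   [¬∧-rule on 11 (branches; this branch)]
Accessibility: 0R0, 0R1, 1R1, 1R2, 2R2
The negation has an open branch (countermodel exists).

No, not valid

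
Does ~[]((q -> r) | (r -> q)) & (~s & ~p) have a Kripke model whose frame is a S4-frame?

1. ~[]((q -> r) | (r -> q)) & (~s & ~p), w0
2. ~[]((q -> r) | (r -> q)), w0
3. ~s & ~p, w0
4. ~s, w0
5. ~p, w0
6. ~((q -> r) | (r -> q)), w1
7. ~(q -> r), w1
8. ~(r -> q), w1
9. q, w1
10. ~r, w1
11. r, w1
12. ~q, w1
Accessibility: w0Rw0, w0Rw1, w1Rw1
Branch closes: r and ~r both at w1.
(One branch shown.) All branches close.

Unsatisfiable (every branch closes)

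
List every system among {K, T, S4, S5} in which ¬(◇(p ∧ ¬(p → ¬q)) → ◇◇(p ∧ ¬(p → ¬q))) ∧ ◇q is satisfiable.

K-tableau for the formula:
1. ¬(◇(p ∧ ¬(p → ¬q)) → ◇◇(p ∧ ¬(p → ¬q))) ∧ ◇q, 0
2. ¬(◇(p ∧ ¬(p → ¬q)) → ◇◇(p ∧ ¬(p → ¬q))), 0   [∧-rule on 1]
3. ◇q, 0   [∧-rule on 1]
4. ◇(p ∧ ¬(p → ¬q)), 0   [¬→-rule on 2]
5. ¬◇◇(p ∧ ¬(p → ¬q)), 0   [¬→-rule on 2]
6. q, 1   [◇-rule on 3: fresh world 1, 0R1]
7. ¬◇(p ∧ ¬(p → ¬q)), 1   [¬◇-rule on 5 via 0R1]
8. p ∧ ¬(p → ¬q), 2   [◇-rule on 4: fresh world 2, 0R2]
9. p, 2   [∧-rule on 8]
10. ¬(p → ¬q), 2   [∧-rule on 8]
11. q, 2   [¬→-rule on 10]
12. ¬◇(p ∧ ¬(p → ¬q)), 2   [¬◇-rule on 5 via 0R2]
Accessibility: 0R1, 0R2
Complete open branch: satisfiable in K.
T-tableau for the formula:
1. ¬(◇(p ∧ ¬(p → ¬q)) → ◇◇(p ∧ ¬(p → ¬q))) ∧ ◇q, 0
2. ¬(◇(p ∧ ¬(p → ¬q)) → ◇◇(p ∧ ¬(p → ¬q))), 0   [∧-rule on 1]
3. ◇q, 0   [∧-rule on 1]
4. ◇(p ∧ ¬(p → ¬q)), 0   [¬→-rule on 2]
5. ¬◇◇(p ∧ ¬(p → ¬q)), 0   [¬→-rule on 2]
6. ¬◇(p ∧ ¬(p → ¬q)), 0   [¬◇-rule on 5 via 0R0]
7. ¬(p ∧ ¬(p → ¬q)), 0   [¬◇-rule on 6 via 0R0]
8. p → ¬q, 0   [¬∧-rule on 7 (branches; this branch)]
9. ¬q, 0   [→-rule on 8 (branches; this branch)]
10. q, 1   [◇-rule on 3: fresh world 1, 0R1]
11. ¬◇(p ∧ ¬(p → ¬q)), 1   [¬◇-rule on 5 via 0R1]
12. ¬(p ∧ ¬(p → ¬q)), 1   [¬◇-rule on 6 via 0R1]
13. p → ¬q, 1   [¬∧-rule on 12 (branches; this branch)]
14. ¬p, 1   [→-rule on 13 (branches; this branch)]
15. p ∧ ¬(p → ¬q), 2   [◇-rule on 4: fresh world 2, 0R2]
16. p, 2   [∧-rule on 15]
17. ¬(p → ¬q), 2   [∧-rule on 15]
18. q, 2   [¬→-rule on 17]
19. ¬◇(p ∧ ¬(p → ¬q)), 2   [¬◇-rule on 5 via 0R2]
20. ¬(p ∧ ¬(p → ¬q)), 2   [¬◇-rule on 6 via 0R2]
21. p → ¬q, 2   [¬∧-rule on 20 (branches; this branch)]
22. ¬q, 2   [→-rule on 21 (branches; this branch)]
Accessibility: 0R0, 0R1, 0R2, 1R1, 2R2
Branch closes: q and ¬q both at 2.
Every branch closes (one shown): unsatisfiable in T, hence also in S4, S5 (every S4/S5-frame is a T-frame).

K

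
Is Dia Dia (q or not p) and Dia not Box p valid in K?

Invalid (countermodel exists)

Tableau for the negation not (Dia Dia (q or not p) and Dia not Box p):
1. not (Dia Dia (q or not p) and Dia not Box p), u
2. not Dia not Box p, u   [neg-and-rule on 1 (branches; this branch)]
The negation has an open branch (countermodel exists).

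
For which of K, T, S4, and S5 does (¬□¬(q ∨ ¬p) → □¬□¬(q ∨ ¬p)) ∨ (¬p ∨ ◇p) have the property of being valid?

K-tableau for the negation ¬((¬□¬(q ∨ ¬p) → □¬□¬(q ∨ ¬p)) ∨ (¬p ∨ ◇p)):
1. ¬((¬□¬(q ∨ ¬p) → □¬□¬(q ∨ ¬p)) ∨ (¬p ∨ ◇p)), w0
2. ¬(¬□¬(q ∨ ¬p) → □¬□¬(q ∨ ¬p)), w0
3. ¬(¬p ∨ ◇p), w0
4. ¬□¬(q ∨ ¬p), w0
5. ¬□¬□¬(q ∨ ¬p), w0
6. p, w0
7. ¬◇p, w0
8. q ∨ ¬p, w1
9. ¬p, w1
10. □¬(q ∨ ¬p), w2
11. ¬p, w2
Accessibility: w0Rw1, w0Rw2
Complete open branch: countermodel on a K-frame, so not valid in K.
T-tableau for the negation ¬((¬□¬(q ∨ ¬p) → □¬□¬(q ∨ ¬p)) ∨ (¬p ∨ ◇p)):
1. ¬((¬□¬(q ∨ ¬p) → □¬□¬(q ∨ ¬p)) ∨ (¬p ∨ ◇p)), w0
2. ¬(¬□¬(q ∨ ¬p) → □¬□¬(q ∨ ¬p)), w0
3. ¬(¬p ∨ ◇p), w0
4. ¬□¬(q ∨ ¬p), w0
5. ¬□¬□¬(q ∨ ¬p), w0
6. p, w0
7. ¬◇p, w0
8. ¬p, w0
Accessibility: w0Rw0
Branch closes: p and ¬p both at w0.
Every branch closes (one shown): valid in T, hence also in S4, S5 (every theorem of T is a theorem of S4 and S5).

T, S4, S5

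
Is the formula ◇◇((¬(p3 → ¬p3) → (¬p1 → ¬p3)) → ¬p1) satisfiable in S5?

Satisfiable

1. ◇◇((¬(p3 → ¬p3) → (¬p1 → ¬p3)) → ¬p1), 0
2. ◇((¬(p3 → ¬p3) → (¬p1 → ¬p3)) → ¬p1), 1
3. (¬(p3 → ¬p3) → (¬p1 → ¬p3)) → ¬p1, 2
4. ¬p1, 2
Accessibility: 0R0, 0R1, 0R2, 1R0, 1R1, 1R2, 2R0, 2R1, 2R2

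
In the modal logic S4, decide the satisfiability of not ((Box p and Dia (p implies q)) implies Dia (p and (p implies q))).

No, unsatisfiable

1. not ((Box p and Dia (p implies q)) implies Dia (p and (p implies q))), w0
2. Box p and Dia (p implies q), w0   [neg-implies-rule on 1]
3. not Dia (p and (p implies q)), w0   [neg-implies-rule on 1]
4. Box p, w0   [and-rule on 2]
5. Dia (p implies q), w0   [and-rule on 2]
6. not (p and (p implies q)), w0   [neg-Dia-rule on 3 via w0Rw0]
7. p, w0   [Box-rule on 4 via w0Rw0]
8. not (p implies q), w0   [neg-and-rule on 6 (branches; this branch)]
9. not q, w0   [neg-implies-rule on 8]
10. p implies q, w1   [Dia-rule on 5: fresh world w1, w0Rw1]
11. not (p and (p implies q)), w1   [neg-Dia-rule on 3 via w0Rw1]
12. p, w1   [Box-rule on 4 via w0Rw1]
13. q, w1   [implies-rule on 10 (branches; this branch)]
14. not (p implies q), w1   [neg-and-rule on 11 (branches; this branch)]
15. not q, w1   [neg-implies-rule on 14]
Accessibility: w0Rw0, w0Rw1, w1Rw1
Branch closes: q and not q both at w1.
All branches of the tableau close; one closing branch shown above.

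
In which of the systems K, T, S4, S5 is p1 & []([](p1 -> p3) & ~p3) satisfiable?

K

T-tableau for the formula:
1. p1 & []([](p1 -> p3) & ~p3), w0
2. p1, w0   [&-rule on 1]
3. []([](p1 -> p3) & ~p3), w0   [&-rule on 1]
4. [](p1 -> p3) & ~p3, w0   [[]-rule on 3 via w0Rw0]
5. [](p1 -> p3), w0   [&-rule on 4]
6. ~p3, w0   [&-rule on 4]
7. p1 -> p3, w0   [[]-rule on 5 via w0Rw0]
8. p3, w0   [->-rule on 7 (branches; this branch)]
Accessibility: w0Rw0
Branch closes: p3 and ~p3 both at w0.
Every branch closes (one shown): unsatisfiable in T, hence also in S4, S5 (every S4/S5-frame is a T-frame).
K-tableau for the formula:
1. p1 & []([](p1 -> p3) & ~p3), w0
2. p1, w0   [&-rule on 1]
3. []([](p1 -> p3) & ~p3), w0   [&-rule on 1]
Complete open branch: satisfiable in K.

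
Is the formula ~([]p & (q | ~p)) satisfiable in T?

Yes, satisfiable

1. ~([]p & (q | ~p)), 0
2. ~(q | ~p), 0
3. ~q, 0
4. p, 0
Accessibility: 0R0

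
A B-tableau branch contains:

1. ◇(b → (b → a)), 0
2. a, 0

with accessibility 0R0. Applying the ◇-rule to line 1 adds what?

a fresh world 1 with 0R1, and b → (b → a) at 1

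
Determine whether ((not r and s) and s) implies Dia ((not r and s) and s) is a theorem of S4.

Valid

Tableau for the negation not (((not r and s) and s) implies Dia ((not r and s) and s)):
1. not (((not r and s) and s) implies Dia ((not r and s) and s)), u
2. (not r and s) and s, u   [neg-implies-rule on 1]
3. not Dia ((not r and s) and s), u   [neg-implies-rule on 1]
4. not r and s, u   [and-rule on 2]
5. s, u   [and-rule on 2]
6. not r, u   [and-rule on 4]
7. not ((not r and s) and s), u   [neg-Dia-rule on 3 via uRu]
8. not (not r and s), u   [neg-and-rule on 7 (branches; this branch)]
9. not s, u   [neg-and-rule on 8 (branches; this branch)]
Accessibility: uRu
Branch closes: s and not s both at u.
All branches of the negation close; one closing branch shown above.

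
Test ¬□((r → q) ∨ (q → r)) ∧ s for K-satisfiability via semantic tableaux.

1. ¬□((r → q) ∨ (q → r)) ∧ s, w0
2. ¬□((r → q) ∨ (q → r)), w0   [∧-rule on 1]
3. s, w0   [∧-rule on 1]
4. ¬((r → q) ∨ (q → r)), w1   [¬□-rule on 2: fresh world w1, w0Rw1]
5. ¬(r → q), w1   [¬∨-rule on 4]
6. ¬(q → r), w1   [¬∨-rule on 4]
7. r, w1   [¬→-rule on 5]
8. ¬q, w1   [¬→-rule on 5]
9. q, w1   [¬→-rule on 6]
10. ¬r, w1   [¬→-rule on 6]
Accessibility: w0Rw1
Branch closes: q and ¬q both at w1.
Every branch closes; the branch above is one of them.

No, unsatisfiable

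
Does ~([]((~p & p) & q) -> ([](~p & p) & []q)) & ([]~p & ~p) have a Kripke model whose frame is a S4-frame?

1. ~([]((~p & p) & q) -> ([](~p & p) & []q)) & ([]~p & ~p), 0
2. ~([]((~p & p) & q) -> ([](~p & p) & []q)), 0
3. []~p & ~p, 0
4. []((~p & p) & q), 0
5. ~([](~p & p) & []q), 0
6. []~p, 0
7. ~p, 0
8. (~p & p) & q, 0
9. ~p & p, 0
10. q, 0
11. p, 0
Accessibility: 0R0
Branch closes: p and ~p both at 0.
(One branch shown.) All branches close.

Unsatisfiable (every branch closes)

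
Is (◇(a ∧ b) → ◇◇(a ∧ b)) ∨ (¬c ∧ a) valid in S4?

Tableau for the negation ¬((◇(a ∧ b) → ◇◇(a ∧ b)) ∨ (¬c ∧ a)):
1. ¬((◇(a ∧ b) → ◇◇(a ∧ b)) ∨ (¬c ∧ a)), w0
2. ¬(◇(a ∧ b) → ◇◇(a ∧ b)), w0   [¬∨-rule on 1]
3. ¬(¬c ∧ a), w0   [¬∨-rule on 1]
4. ◇(a ∧ b), w0   [¬→-rule on 2]
5. ¬◇◇(a ∧ b), w0   [¬→-rule on 2]
6. ¬◇(a ∧ b), w0   [¬◇-rule on 5 via w0Rw0]
7. ¬(a ∧ b), w0   [¬◇-rule on 6 via w0Rw0]
8. ¬a, w0   [¬∧-rule on 3 (branches; this branch)]
9. ¬b, w0   [¬∧-rule on 7 (branches; this branch)]
10. a ∧ b, w1   [◇-rule on 4: fresh world w1, w0Rw1]
11. a, w1   [∧-rule on 10]
12. b, w1   [∧-rule on 10]
13. ¬◇(a ∧ b), w1   [¬◇-rule on 5 via w0Rw1]
14. ¬(a ∧ b), w1   [¬◇-rule on 6 via w0Rw1]
15. ¬b, w1   [¬∧-rule on 14 (branches; this branch)]
Accessibility: w0Rw0, w0Rw1, w1Rw1
Branch closes: b and ¬b both at w1.
All branches of the negation close; one closing branch shown above.

Valid in S4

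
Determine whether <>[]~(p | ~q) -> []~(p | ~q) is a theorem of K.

No, not valid

Tableau for the negation ~(<>[]~(p | ~q) -> []~(p | ~q)):
1. ~(<>[]~(p | ~q) -> []~(p | ~q)), 0
2. <>[]~(p | ~q), 0
3. ~[]~(p | ~q), 0
4. []~(p | ~q), 1
5. p | ~q, 2
6. ~q, 2
Accessibility: 0R1, 0R2
The negation has an open branch (countermodel exists).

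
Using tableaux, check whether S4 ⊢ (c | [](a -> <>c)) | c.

Tableau for the negation ~((c | [](a -> <>c)) | c):
1. ~((c | [](a -> <>c)) | c), 0
2. ~(c | [](a -> <>c)), 0
3. ~c, 0
4. ~[](a -> <>c), 0
5. ~(a -> <>c), 1
6. a, 1
7. ~<>c, 1
8. ~c, 1
Accessibility: 0R0, 0R1, 1R1
The negation has an open branch (countermodel exists).

Not valid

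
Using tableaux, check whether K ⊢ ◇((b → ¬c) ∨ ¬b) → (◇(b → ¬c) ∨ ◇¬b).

Tableau for the negation ¬(◇((b → ¬c) ∨ ¬b) → (◇(b → ¬c) ∨ ◇¬b)):
1. ¬(◇((b → ¬c) ∨ ¬b) → (◇(b → ¬c) ∨ ◇¬b)), w0
2. ◇((b → ¬c) ∨ ¬b), w0   [¬→-rule on 1]
3. ¬(◇(b → ¬c) ∨ ◇¬b), w0   [¬→-rule on 1]
4. ¬◇(b → ¬c), w0   [¬∨-rule on 3]
5. ¬◇¬b, w0   [¬∨-rule on 3]
6. (b → ¬c) ∨ ¬b, w1   [◇-rule on 2: fresh world w1, w0Rw1]
7. ¬(b → ¬c), w1   [¬◇-rule on 4 via w0Rw1]
8. b, w1   [¬→-rule on 7]
9. c, w1   [¬→-rule on 7]
10. b → ¬c, w1   [∨-rule on 6 (branches; this branch)]
11. ¬c, w1   [→-rule on 10 (branches; this branch)]
Accessibility: w0Rw1
Branch closes: c and ¬c both at w1.
All branches of the negation close; one closing branch shown above.

Valid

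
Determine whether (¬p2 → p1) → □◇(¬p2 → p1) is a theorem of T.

Not valid

Tableau for the negation ¬((¬p2 → p1) → □◇(¬p2 → p1)):
1. ¬((¬p2 → p1) → □◇(¬p2 → p1)), u
2. ¬p2 → p1, u
3. ¬□◇(¬p2 → p1), u
4. p1, u
5. ¬◇(¬p2 → p1), v
6. ¬(¬p2 → p1), v
7. ¬p2, v
8. ¬p1, v
Accessibility: uRu, uRv, vRv
The negation has an open branch (countermodel exists).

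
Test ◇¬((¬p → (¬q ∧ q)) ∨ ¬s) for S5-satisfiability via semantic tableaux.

1. ◇¬((¬p → (¬q ∧ q)) ∨ ¬s), w0
2. ¬((¬p → (¬q ∧ q)) ∨ ¬s), w1   [◇-rule on 1: fresh world w1, w0Rw1]
3. ¬(¬p → (¬q ∧ q)), w1   [¬∨-rule on 2]
4. s, w1   [¬∨-rule on 2]
5. ¬p, w1   [¬→-rule on 3]
6. ¬(¬q ∧ q), w1   [¬→-rule on 3]
7. ¬q, w1   [¬∧-rule on 6 (branches; this branch)]
Accessibility: w0Rw0, w0Rw1, w1Rw0, w1Rw1

Yes, satisfiable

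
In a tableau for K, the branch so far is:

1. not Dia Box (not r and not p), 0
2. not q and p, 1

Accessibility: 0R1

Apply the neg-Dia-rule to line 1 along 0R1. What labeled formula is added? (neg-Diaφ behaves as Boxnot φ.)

neg-Diaφ behaves as Boxnot φ: propagate the negated body to each accessible world.

not Box (not r and not p), 1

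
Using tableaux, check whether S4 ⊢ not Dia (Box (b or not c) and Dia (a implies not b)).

Not valid

Tableau for the negation Dia (Box (b or not c) and Dia (a implies not b)):
1. Dia (Box (b or not c) and Dia (a implies not b)), u
2. Box (b or not c) and Dia (a implies not b), v
3. Box (b or not c), v
4. Dia (a implies not b), v
5. b or not c, v
6. not c, v
7. a implies not b, w
8. b or not c, w
9. not b, w
10. not c, w
Accessibility: uRu, uRv, uRw, vRv, vRw, wRw
The negation has an open branch (countermodel exists).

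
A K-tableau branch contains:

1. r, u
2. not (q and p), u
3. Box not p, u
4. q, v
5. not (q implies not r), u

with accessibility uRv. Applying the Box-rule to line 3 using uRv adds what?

not p, v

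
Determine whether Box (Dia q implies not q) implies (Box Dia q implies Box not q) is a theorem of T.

Valid

Tableau for the negation not (Box (Dia q implies not q) implies (Box Dia q implies Box not q)):
1. not (Box (Dia q implies not q) implies (Box Dia q implies Box not q)), w0
2. Box (Dia q implies not q), w0
3. not (Box Dia q implies Box not q), w0
4. Box Dia q, w0
5. not Box not q, w0
6. Dia q implies not q, w0
7. Dia q, w0
8. not q, w0
9. q, w1
10. Dia q implies not q, w1
11. Dia q, w1
12. not Dia q, w1
13. not q, w1
Accessibility: w0Rw0, w0Rw1, w1Rw1
Branch closes: q and not q both at w1.
All branches of the negation close; one closing branch shown above.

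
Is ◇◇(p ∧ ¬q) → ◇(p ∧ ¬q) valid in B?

Invalid (countermodel exists)

Tableau for the negation ¬(◇◇(p ∧ ¬q) → ◇(p ∧ ¬q)):
1. ¬(◇◇(p ∧ ¬q) → ◇(p ∧ ¬q)), w0
2. ◇◇(p ∧ ¬q), w0   [¬→-rule on 1]
3. ¬◇(p ∧ ¬q), w0   [¬→-rule on 1]
4. ¬(p ∧ ¬q), w0   [¬◇-rule on 3 via w0Rw0]
5. q, w0   [¬∧-rule on 4 (branches; this branch)]
6. ◇(p ∧ ¬q), w1   [◇-rule on 2: fresh world w1, w0Rw1]
7. ¬(p ∧ ¬q), w1   [¬◇-rule on 3 via w0Rw1]
8. q, w1   [¬∧-rule on 7 (branches; this branch)]
9. p ∧ ¬q, w2   [◇-rule on 6: fresh world w2, w1Rw2]
10. p, w2   [∧-rule on 9]
11. ¬q, w2   [∧-rule on 9]
Accessibility: w0Rw0, w0Rw1, w1Rw0, w1Rw1, w1Rw2, w2Rw1, w2Rw2
The negation has an open branch (countermodel exists).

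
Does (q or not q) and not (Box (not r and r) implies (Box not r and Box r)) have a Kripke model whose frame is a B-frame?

Unsatisfiable (every branch closes)

1. (q or not q) and not (Box (not r and r) implies (Box not r and Box r)), 0
2. q or not q, 0
3. not (Box (not r and r) implies (Box not r and Box r)), 0
4. Box (not r and r), 0
5. not (Box not r and Box r), 0
6. not r and r, 0
7. not r, 0
8. r, 0
Accessibility: 0R0
Branch closes: r and not r both at 0.
(One branch shown.) All branches close.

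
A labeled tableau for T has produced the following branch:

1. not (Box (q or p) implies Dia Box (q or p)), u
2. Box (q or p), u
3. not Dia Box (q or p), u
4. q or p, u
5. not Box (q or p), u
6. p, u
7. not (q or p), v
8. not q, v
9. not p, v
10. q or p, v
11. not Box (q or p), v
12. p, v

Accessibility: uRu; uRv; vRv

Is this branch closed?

Both p and not p appear at v.

Yes, closed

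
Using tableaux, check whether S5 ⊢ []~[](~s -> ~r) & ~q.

Tableau for the negation ~([]~[](~s -> ~r) & ~q):
1. ~([]~[](~s -> ~r) & ~q), w0
2. q, w0
Accessibility: w0Rw0
The negation has an open branch (countermodel exists).

No, not valid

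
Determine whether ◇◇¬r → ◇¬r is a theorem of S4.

Tableau for the negation ¬(◇◇¬r → ◇¬r):
1. ¬(◇◇¬r → ◇¬r), w0
2. ◇◇¬r, w0   [¬→-rule on 1]
3. ¬◇¬r, w0   [¬→-rule on 1]
4. r, w0   [¬◇-rule on 3 via w0Rw0]
5. ◇¬r, w1   [◇-rule on 2: fresh world w1, w0Rw1]
6. r, w1   [¬◇-rule on 3 via w0Rw1]
7. ¬r, w2   [◇-rule on 5: fresh world w2, w1Rw2]
8. r, w2   [¬◇-rule on 3 via w0Rw2]
Accessibility: w0Rw0, w0Rw1, w0Rw2, w1Rw1, w1Rw2, w2Rw2
Branch closes: r and ¬r both at w2.
All branches of the negation close; one closing branch shown above.

Valid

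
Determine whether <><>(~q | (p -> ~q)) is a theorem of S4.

Not valid

Tableau for the negation ~<><>(~q | (p -> ~q)):
1. ~<><>(~q | (p -> ~q)), u
2. ~<>(~q | (p -> ~q)), u
3. ~(~q | (p -> ~q)), u
4. q, u
5. ~(p -> ~q), u
6. p, u
Accessibility: uRu
The negation has an open branch (countermodel exists).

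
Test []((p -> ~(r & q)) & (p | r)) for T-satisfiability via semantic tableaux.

1. []((p -> ~(r & q)) & (p | r)), 0
2. (p -> ~(r & q)) & (p | r), 0
3. p -> ~(r & q), 0
4. p | r, 0
5. ~(r & q), 0
6. r, 0
7. ~q, 0
Accessibility: 0R0

Satisfiable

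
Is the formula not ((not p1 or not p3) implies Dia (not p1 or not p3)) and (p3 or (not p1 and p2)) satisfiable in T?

No, unsatisfiable

1. not ((not p1 or not p3) implies Dia (not p1 or not p3)) and (p3 or (not p1 and p2)), w0
2. not ((not p1 or not p3) implies Dia (not p1 or not p3)), w0
3. p3 or (not p1 and p2), w0
4. not p1 or not p3, w0
5. not Dia (not p1 or not p3), w0
6. not (not p1 or not p3), w0
7. p1, w0
8. p3, w0
9. not p1 and p2, w0
10. not p1, w0
11. p2, w0
Accessibility: w0Rw0
Branch closes: p1 and not p1 both at w0.
(One branch shown.) All branches close.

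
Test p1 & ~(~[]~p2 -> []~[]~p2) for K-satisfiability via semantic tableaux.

1. p1 & ~(~[]~p2 -> []~[]~p2), 0
2. p1, 0
3. ~(~[]~p2 -> []~[]~p2), 0
4. ~[]~p2, 0
5. ~[]~[]~p2, 0
6. p2, 1
7. []~p2, 2
Accessibility: 0R1, 0R2

Yes, satisfiable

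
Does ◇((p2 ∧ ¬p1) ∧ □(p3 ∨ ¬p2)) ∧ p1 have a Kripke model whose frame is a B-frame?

Satisfiable (open branch found)

1. ◇((p2 ∧ ¬p1) ∧ □(p3 ∨ ¬p2)) ∧ p1, w0
2. ◇((p2 ∧ ¬p1) ∧ □(p3 ∨ ¬p2)), w0   [∧-rule on 1]
3. p1, w0   [∧-rule on 1]
4. (p2 ∧ ¬p1) ∧ □(p3 ∨ ¬p2), w1   [◇-rule on 2: fresh world w1, w0Rw1]
5. p2 ∧ ¬p1, w1   [∧-rule on 4]
6. □(p3 ∨ ¬p2), w1   [∧-rule on 4]
7. p2, w1   [∧-rule on 5]
8. ¬p1, w1   [∧-rule on 5]
9. p3 ∨ ¬p2, w0   [□-rule on 6 via w1Rw0]
10. p3 ∨ ¬p2, w1   [□-rule on 6 via w1Rw1]
11. ¬p2, w0   [∨-rule on 9 (branches; this branch)]
12. p3, w1   [∨-rule on 10 (branches; this branch)]
Accessibility: w0Rw0, w0Rw1, w1Rw0, w1Rw1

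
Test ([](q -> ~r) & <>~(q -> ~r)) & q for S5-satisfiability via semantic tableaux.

Unsatisfiable (every branch closes)

1. ([](q -> ~r) & <>~(q -> ~r)) & q, u
2. [](q -> ~r) & <>~(q -> ~r), u   [&-rule on 1]
3. q, u   [&-rule on 1]
4. [](q -> ~r), u   [&-rule on 2]
5. <>~(q -> ~r), u   [&-rule on 2]
6. q -> ~r, u   [[]-rule on 4 via uRu]
7. ~r, u   [->-rule on 6 (branches; this branch)]
8. ~(q -> ~r), v   [<>-rule on 5: fresh world v, uRv]
9. q, v   [~->-rule on 8]
10. r, v   [~->-rule on 8]
11. q -> ~r, v   [[]-rule on 4 via uRv]
12. ~r, v   [->-rule on 11 (branches; this branch)]
Accessibility: uRu, uRv, vRu, vRv
Branch closes: r and ~r both at v.
Every branch closes; the branch above is one of them.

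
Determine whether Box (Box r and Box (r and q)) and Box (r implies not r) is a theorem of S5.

Not valid

Tableau for the negation not (Box (Box r and Box (r and q)) and Box (r implies not r)):
1. not (Box (Box r and Box (r and q)) and Box (r implies not r)), 0
2. not Box (r implies not r), 0   [neg-and-rule on 1 (branches; this branch)]
3. not (r implies not r), 1   [neg-Box-rule on 2: fresh world 1, 0R1]
4. r, 1   [neg-implies-rule on 3]
Accessibility: 0R0, 0R1, 1R0, 1R1
The negation has an open branch (countermodel exists).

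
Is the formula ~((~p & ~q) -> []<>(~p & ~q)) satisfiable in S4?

1. ~((~p & ~q) -> []<>(~p & ~q)), w0
2. ~p & ~q, w0
3. ~[]<>(~p & ~q), w0
4. ~p, w0
5. ~q, w0
6. ~<>(~p & ~q), w1
7. ~(~p & ~q), w1
8. q, w1
Accessibility: w0Rw0, w0Rw1, w1Rw1

Satisfiable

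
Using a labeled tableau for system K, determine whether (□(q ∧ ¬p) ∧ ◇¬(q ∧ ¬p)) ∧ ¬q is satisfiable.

1. (□(q ∧ ¬p) ∧ ◇¬(q ∧ ¬p)) ∧ ¬q, u
2. □(q ∧ ¬p) ∧ ◇¬(q ∧ ¬p), u
3. ¬q, u
4. □(q ∧ ¬p), u
5. ◇¬(q ∧ ¬p), u
6. ¬(q ∧ ¬p), v
7. q ∧ ¬p, v
8. q, v
9. ¬p, v
10. p, v
Accessibility: uRv
Branch closes: p and ¬p both at v.
Every branch closes; the branch above is one of them.

Unsatisfiable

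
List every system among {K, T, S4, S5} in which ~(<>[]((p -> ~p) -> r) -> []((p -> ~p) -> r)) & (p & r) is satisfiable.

S4-tableau for the formula:
1. ~(<>[]((p -> ~p) -> r) -> []((p -> ~p) -> r)) & (p & r), u
2. ~(<>[]((p -> ~p) -> r) -> []((p -> ~p) -> r)), u   [&-rule on 1]
3. p & r, u   [&-rule on 1]
4. <>[]((p -> ~p) -> r), u   [~->-rule on 2]
5. ~[]((p -> ~p) -> r), u   [~->-rule on 2]
6. p, u   [&-rule on 3]
7. r, u   [&-rule on 3]
8. []((p -> ~p) -> r), v   [<>-rule on 4: fresh world v, uRv]
9. (p -> ~p) -> r, v   [[]-rule on 8 via vRv]
10. r, v   [->-rule on 9 (branches; this branch)]
11. ~((p -> ~p) -> r), w   [~[]-rule on 5: fresh world w, uRw]
12. p -> ~p, w   [~->-rule on 11]
13. ~r, w   [~->-rule on 11]
14. ~p, w   [->-rule on 12 (branches; this branch)]
Accessibility: uRu, uRv, uRw, vRv, wRw
Complete open branch: satisfiable in S4, hence also in K, T (this S4-model is also a K-model and a T-model).
S5-tableau for the formula:
1. ~(<>[]((p -> ~p) -> r) -> []((p -> ~p) -> r)) & (p & r), u
2. ~(<>[]((p -> ~p) -> r) -> []((p -> ~p) -> r)), u   [&-rule on 1]
3. p & r, u   [&-rule on 1]
4. <>[]((p -> ~p) -> r), u   [~->-rule on 2]
5. ~[]((p -> ~p) -> r), u   [~->-rule on 2]
6. p, u   [&-rule on 3]
7. r, u   [&-rule on 3]
8. []((p -> ~p) -> r), v   [<>-rule on 4: fresh world v, uRv]
9. (p -> ~p) -> r, u   [[]-rule on 8 via vRu]
10. (p -> ~p) -> r, v   [[]-rule on 8 via vRv]
11. ~(p -> ~p), u   [->-rule on 9 (branches; this branch)]
12. ~(p -> ~p), v   [->-rule on 10 (branches; this branch)]
13. p, v   [~->-rule on 12]
14. ~((p -> ~p) -> r), w   [~[]-rule on 5: fresh world w, uRw]
15. p -> ~p, w   [~->-rule on 14]
16. ~r, w   [~->-rule on 14]
17. (p -> ~p) -> r, w   [[]-rule on 8 via vRw]
18. ~p, w   [->-rule on 15 (branches; this branch)]
19. ~(p -> ~p), w   [->-rule on 17 (branches; this branch)]
20. p, w   [~->-rule on 19]
Accessibility: uRu, uRv, uRw, vRu, vRv, vRw, wRu, wRv, wRw
Branch closes: p and ~p both at w.
Every branch closes (one shown): unsatisfiable in S5.

K, T, S4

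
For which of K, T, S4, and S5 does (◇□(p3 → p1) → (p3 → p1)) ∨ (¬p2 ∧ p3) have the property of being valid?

S5-tableau for the negation ¬((◇□(p3 → p1) → (p3 → p1)) ∨ (¬p2 ∧ p3)):
1. ¬((◇□(p3 → p1) → (p3 → p1)) ∨ (¬p2 ∧ p3)), u
2. ¬(◇□(p3 → p1) → (p3 → p1)), u
3. ¬(¬p2 ∧ p3), u
4. ◇□(p3 → p1), u
5. ¬(p3 → p1), u
6. p3, u
7. ¬p1, u
8. p2, u
9. □(p3 → p1), v
10. p3 → p1, u
11. p3 → p1, v
12. p1, u
Accessibility: uRu, uRv, vRu, vRv
Branch closes: p1 and ¬p1 both at u.
Every branch closes (one shown): valid in S5.
S4-tableau for the negation ¬((◇□(p3 → p1) → (p3 → p1)) ∨ (¬p2 ∧ p3)):
1. ¬((◇□(p3 → p1) → (p3 → p1)) ∨ (¬p2 ∧ p3)), u
2. ¬(◇□(p3 → p1) → (p3 → p1)), u
3. ¬(¬p2 ∧ p3), u
4. ◇□(p3 → p1), u
5. ¬(p3 → p1), u
6. p3, u
7. ¬p1, u
8. p2, u
9. □(p3 → p1), v
10. p3 → p1, v
11. p1, v
Accessibility: uRu, uRv, vRv
Complete open branch: countermodel on an S4-frame, so not valid in S4, nor in K, T (the same frame is also a K-frame and a T-frame).

S5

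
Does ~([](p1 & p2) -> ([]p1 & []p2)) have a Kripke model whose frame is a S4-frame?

No, unsatisfiable

1. ~([](p1 & p2) -> ([]p1 & []p2)), u
2. [](p1 & p2), u   [~->-rule on 1]
3. ~([]p1 & []p2), u   [~->-rule on 1]
4. p1 & p2, u   [[]-rule on 2 via uRu]
5. p1, u   [&-rule on 4]
6. p2, u   [&-rule on 4]
7. ~[]p2, u   [~&-rule on 3 (branches; this branch)]
8. ~p2, v   [~[]-rule on 7: fresh world v, uRv]
9. p1 & p2, v   [[]-rule on 2 via uRv]
10. p1, v   [&-rule on 9]
11. p2, v   [&-rule on 9]
Accessibility: uRu, uRv, vRv
Branch closes: p2 and ~p2 both at v.
(One branch shown.) All branches close.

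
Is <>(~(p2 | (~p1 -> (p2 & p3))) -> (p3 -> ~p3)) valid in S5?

Tableau for the negation ~<>(~(p2 | (~p1 -> (p2 & p3))) -> (p3 -> ~p3)):
1. ~<>(~(p2 | (~p1 -> (p2 & p3))) -> (p3 -> ~p3)), 0
2. ~(~(p2 | (~p1 -> (p2 & p3))) -> (p3 -> ~p3)), 0
3. ~(p2 | (~p1 -> (p2 & p3))), 0
4. ~(p3 -> ~p3), 0
5. ~p2, 0
6. ~(~p1 -> (p2 & p3)), 0
7. p3, 0
8. ~p1, 0
9. ~(p2 & p3), 0
Accessibility: 0R0
The negation has an open branch (countermodel exists).

Not valid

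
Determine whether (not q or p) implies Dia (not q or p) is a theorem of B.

Tableau for the negation not ((not q or p) implies Dia (not q or p)):
1. not ((not q or p) implies Dia (not q or p)), 0
2. not q or p, 0
3. not Dia (not q or p), 0
4. not (not q or p), 0
5. q, 0
6. not p, 0
7. p, 0
Accessibility: 0R0
Branch closes: p and not p both at 0.
All branches of the negation close; one closing branch shown above.

Valid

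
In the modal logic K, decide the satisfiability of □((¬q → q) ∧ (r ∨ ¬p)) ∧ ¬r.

Yes, satisfiable

1. □((¬q → q) ∧ (r ∨ ¬p)) ∧ ¬r, u
2. □((¬q → q) ∧ (r ∨ ¬p)), u   [∧-rule on 1]
3. ¬r, u   [∧-rule on 1]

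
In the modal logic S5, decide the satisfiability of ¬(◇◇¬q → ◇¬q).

1. ¬(◇◇¬q → ◇¬q), u
2. ◇◇¬q, u
3. ¬◇¬q, u
4. q, u
5. ◇¬q, v
6. q, v
7. ¬q, w
8. q, w
Accessibility: uRu, uRv, uRw, vRu, vRv, vRw, wRu, wRv, wRw
Branch closes: q and ¬q both at w.
Every branch closes; the branch above is one of them.

Unsatisfiable (every branch closes)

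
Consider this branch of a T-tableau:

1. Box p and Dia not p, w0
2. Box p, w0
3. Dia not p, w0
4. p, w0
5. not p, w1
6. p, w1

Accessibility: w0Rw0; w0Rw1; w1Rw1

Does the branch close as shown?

Yes, closed

Both p and not p appear at w1.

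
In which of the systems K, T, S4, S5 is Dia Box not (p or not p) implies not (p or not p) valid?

T, S4, S5

K-tableau for the negation not (Dia Box not (p or not p) implies not (p or not p)):
1. not (Dia Box not (p or not p) implies not (p or not p)), 0
2. Dia Box not (p or not p), 0   [neg-implies-rule on 1]
3. p or not p, 0   [neg-implies-rule on 1]
4. not p, 0   [or-rule on 3 (branches; this branch)]
5. Box not (p or not p), 1   [Dia-rule on 2: fresh world 1, 0R1]
Accessibility: 0R1
Complete open branch: countermodel on a K-frame, so not valid in K.
T-tableau for the negation not (Dia Box not (p or not p) implies not (p or not p)):
1. not (Dia Box not (p or not p) implies not (p or not p)), 0
2. Dia Box not (p or not p), 0   [neg-implies-rule on 1]
3. p or not p, 0   [neg-implies-rule on 1]
4. not p, 0   [or-rule on 3 (branches; this branch)]
5. Box not (p or not p), 1   [Dia-rule on 2: fresh world 1, 0R1]
6. not (p or not p), 1   [Box-rule on 5 via 1R1]
7. not p, 1   [neg-or-rule on 6]
8. p, 1   [neg-or-rule on 6]
Accessibility: 0R0, 0R1, 1R1
Branch closes: p and not p both at 1.
Every branch closes (one shown): valid in T, hence also in S4, S5 (every theorem of T is a theorem of S4 and S5).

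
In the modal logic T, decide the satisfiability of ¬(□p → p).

No, unsatisfiable

1. ¬(□p → p), w0
2. □p, w0
3. ¬p, w0
4. p, w0
Accessibility: w0Rw0
Branch closes: p and ¬p both at w0.
All branches of the tableau close; one closing branch shown above.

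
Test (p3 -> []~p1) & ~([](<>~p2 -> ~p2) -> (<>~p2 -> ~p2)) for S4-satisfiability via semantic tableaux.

No, unsatisfiable

1. (p3 -> []~p1) & ~([](<>~p2 -> ~p2) -> (<>~p2 -> ~p2)), u
2. p3 -> []~p1, u
3. ~([](<>~p2 -> ~p2) -> (<>~p2 -> ~p2)), u
4. [](<>~p2 -> ~p2), u
5. ~(<>~p2 -> ~p2), u
6. <>~p2, u
7. p2, u
8. <>~p2 -> ~p2, u
9. []~p1, u
10. ~p1, u
11. ~<>~p2, u
12. ~p2, v
13. <>~p2 -> ~p2, v
14. ~p1, v
15. p2, v
Accessibility: uRu, uRv, vRv
Branch closes: p2 and ~p2 both at v.
Every branch closes; the branch above is one of them.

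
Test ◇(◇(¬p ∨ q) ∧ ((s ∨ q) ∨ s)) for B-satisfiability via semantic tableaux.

1. ◇(◇(¬p ∨ q) ∧ ((s ∨ q) ∨ s)), u
2. ◇(¬p ∨ q) ∧ ((s ∨ q) ∨ s), v
3. ◇(¬p ∨ q), v
4. (s ∨ q) ∨ s, v
5. s, v
6. ¬p ∨ q, w
7. q, w
Accessibility: uRu, uRv, vRu, vRv, vRw, wRv, wRw

Satisfiable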